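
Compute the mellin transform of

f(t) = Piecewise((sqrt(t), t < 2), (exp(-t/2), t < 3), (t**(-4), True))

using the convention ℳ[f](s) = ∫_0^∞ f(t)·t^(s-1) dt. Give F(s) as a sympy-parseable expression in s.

(2**s*(s - 4)*(2*s + 1)*uppergamma(s, 1) - 2**s*(s - 4)*(2*s + 1)*uppergamma(s, 3/2) + 2*2**(s + 1/2)*(s - 4) - 3**s*(2*s + 1)/81)/((s - 4)*(2*s + 1))
  -1/2 < Re(s) < 4

summing 3 kernel integrals split by 2, 3 yields ℳ[f](s)
∫ over [0, 2) of sqrt(t)·t^(s-1) joins the sum
for t in [2, 3): the term is ∫ exp(-t/2)·t^(s-1)
for t in [3, ∞): the term is ∫ t**(-4)·t^(s-1)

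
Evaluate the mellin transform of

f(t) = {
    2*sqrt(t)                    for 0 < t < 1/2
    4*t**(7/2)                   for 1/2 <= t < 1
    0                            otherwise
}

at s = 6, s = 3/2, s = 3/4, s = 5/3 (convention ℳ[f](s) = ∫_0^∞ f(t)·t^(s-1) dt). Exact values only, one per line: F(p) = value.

F(6) = 63*sqrt(2)/31616 + 8/19
F(3/2) = 41/40
F(3/4) = 63*2**(3/4)/170 + 16/17
F(5/3) = 333*2**(5/6)/3224 + 24/31

integrate the 2 segments split at 1/2, then add the results
on [0, 1/2): add ∫ 2*sqrt(t)·t^(s-1) dt
over [1/2, 1), the kernel integral of 4*t**(7/2) enters the sum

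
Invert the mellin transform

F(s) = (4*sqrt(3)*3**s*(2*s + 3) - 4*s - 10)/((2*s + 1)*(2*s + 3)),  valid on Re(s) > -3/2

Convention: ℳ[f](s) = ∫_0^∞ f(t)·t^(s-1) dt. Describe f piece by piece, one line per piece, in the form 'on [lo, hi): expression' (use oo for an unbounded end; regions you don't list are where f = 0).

on [0, 1): t**(3/2)
on [1, 3): 2*sqrt(t)

breakpoints 1: one integral from each of the 2 segments
∫ over [0, 1) of t**(3/2)·t^(s-1) joins the sum
on [1, 3) integrate f = 2*sqrt(t) against the kernel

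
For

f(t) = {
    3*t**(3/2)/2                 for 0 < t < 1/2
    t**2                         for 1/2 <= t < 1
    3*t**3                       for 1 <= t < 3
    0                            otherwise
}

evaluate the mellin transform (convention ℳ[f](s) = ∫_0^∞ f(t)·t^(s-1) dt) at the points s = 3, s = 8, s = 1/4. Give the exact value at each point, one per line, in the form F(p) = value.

f breaks at 1/2, 1 into 3 integrals to sum
∫ over [0, 1/2) of 3*t**(3/2)/2·t^(s-1) joins the sum
piece [1/2, 1): integrate t**2 against the kernel
over [1, 3), the kernel integral of 3*t**3 enters the sum

F(3) = sqrt(2)/96 + 58271/160
F(8) = 3*sqrt(2)/19456 + 5441936373/112640
F(1/4) = -56/117 - 2**(3/4)/18 + 3*2**(1/4)/14 + 324*3**(1/4)/13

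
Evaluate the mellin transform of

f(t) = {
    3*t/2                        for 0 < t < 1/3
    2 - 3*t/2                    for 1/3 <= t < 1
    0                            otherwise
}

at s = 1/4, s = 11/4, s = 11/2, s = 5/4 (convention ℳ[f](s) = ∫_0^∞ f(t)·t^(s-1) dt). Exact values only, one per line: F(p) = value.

invert the common scale on t to get t on [0, 1/2); 2 - t on [1/2, 3/2)
breakpoints 1/3: one integral from each of the 2 segments
∫ over [0, 1/3) of 3*t/2·t^(s-1) joins the sum
[1/3, 1) adds the kernel integral of (2 - 3*t/2)

F(1/4) = 34/5 - 12*3**(3/4)/5
F(11/4) = 18/55 - 76*3**(1/4)/4455
F(11/2) = 19/143 - 10*sqrt(3)/34749
F(5/4) = 14/15 - 52*3**(3/4)/405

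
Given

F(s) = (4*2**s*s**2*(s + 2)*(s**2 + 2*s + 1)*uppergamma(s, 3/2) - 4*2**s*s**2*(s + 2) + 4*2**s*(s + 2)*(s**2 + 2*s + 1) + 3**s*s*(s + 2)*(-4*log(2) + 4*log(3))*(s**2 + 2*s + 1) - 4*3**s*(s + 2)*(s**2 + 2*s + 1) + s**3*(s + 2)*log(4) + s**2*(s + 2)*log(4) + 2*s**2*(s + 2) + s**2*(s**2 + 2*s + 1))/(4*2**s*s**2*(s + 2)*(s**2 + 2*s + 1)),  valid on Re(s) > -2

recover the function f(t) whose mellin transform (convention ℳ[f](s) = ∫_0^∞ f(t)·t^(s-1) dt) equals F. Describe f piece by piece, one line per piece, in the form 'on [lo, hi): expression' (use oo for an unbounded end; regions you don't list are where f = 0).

on [0, 1/2): t**2
on [1/2, 1): t*log(t)
on [1, 3/2): log(t)
on [3/2, oo): exp(-t)

f breaks at 1/2, 1, 3/2 into 4 integrals to sum
for t in [0, 1/2): the term is ∫ t**2·t^(s-1)
the [1/2, 1) slice contributes ∫ t*log(t)·t^(s-1) dt
[1, 3/2) adds the kernel integral of log(t)
∫ over [3/2, ∞) of exp(-t)·t^(s-1) joins the sum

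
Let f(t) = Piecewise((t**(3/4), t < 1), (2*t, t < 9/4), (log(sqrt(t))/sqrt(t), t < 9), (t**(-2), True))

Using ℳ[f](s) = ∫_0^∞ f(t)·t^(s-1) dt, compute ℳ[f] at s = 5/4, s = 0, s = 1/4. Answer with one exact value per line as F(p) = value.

F(5/4) = -68*sqrt(3)/27 - 7/18 + log(2**(sqrt(6))*3**(-sqrt(6) + 4*sqrt(3))) + 35*sqrt(6)/12
F(0) = log(6**(2/3)/4) + 365/81
F(1/4) = -1508*sqrt(3)/567 - 4*sqrt(3)*log(3)/3 - 4*sqrt(6)*log(2)/3 - 3/5 + 4*sqrt(6)*log(3)/3 + 67*sqrt(6)/15

back out the power substitution: t**(3/2) on [0, 1); 2*t**2 on [1, 3/2); log(t)/t on [3/2, 3); …
decompose at 1, 9/4, 9; ℳ[f](s) sums the 4 pieces' integrals
segment 0 to 1 holds t**(3/4); add its integral
[1, 9/4) adds the kernel integral of 2*t
for t in [9/4, 9): the term is ∫ log(sqrt(t))/sqrt(t)·t^(s-1)
segment 9 to ∞ holds t**(-2); add its integral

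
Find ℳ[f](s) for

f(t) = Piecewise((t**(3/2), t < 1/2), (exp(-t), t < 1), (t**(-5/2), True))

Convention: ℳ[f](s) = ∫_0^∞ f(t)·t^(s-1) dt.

linearity at 1/2, 1 turns ℳ[f](s) into 3 summed integrals
[0, 1/2) adds the kernel integral of t**(3/2)
for t in [1/2, 1): the term is ∫ exp(-t)·t^(s-1)
for t in [1, ∞): the term is ∫ t**(-5/2)·t^(s-1)

(2*2**s*(2*s - 5)*(2*s + 3)*uppergamma(s, 1/2) - 2*2**s*(2*s - 5)*(2*s + 3)*uppergamma(s, 1) - 4*2**s*(2*s + 3) + sqrt(2)*(2*s - 5))/(2*2**s*(2*s - 5)*(2*s + 3))
  -3/2 < Re(s) < 5/2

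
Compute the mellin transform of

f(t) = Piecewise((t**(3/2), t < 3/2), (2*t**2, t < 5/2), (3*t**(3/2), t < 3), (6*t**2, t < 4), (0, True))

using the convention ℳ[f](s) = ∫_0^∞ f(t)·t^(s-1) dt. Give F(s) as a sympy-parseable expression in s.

2*(3*3**(s + 3/2)*(s + 2) - 3*3**(s + 2)*(2*s + 3) + (3/2)**(s + 3/2)*(s + 2) - (3/2)**(s + 2)*(2*s + 3) + 3*4**(s + 2)*(2*s + 3) - 3*(5/2)**(s + 3/2)*(s + 2) + (5/2)**(s + 2)*(2*s + 3))/((s + 2)*(2*s + 3))
  Re(s) > -3/2

decompose at 3/2, 5/2, 3; ℳ[f](s) sums the 4 pieces' integrals
∫ over [0, 3/2) of t**(3/2)·t^(s-1) joins the sum
segment 3/2 to 5/2 holds 2*t**2; add its integral
between 5/2 and 3 the integrand is 3*t**(3/2)·t^(s-1)
between 3 and 4 the integrand is 6*t**2·t^(s-1)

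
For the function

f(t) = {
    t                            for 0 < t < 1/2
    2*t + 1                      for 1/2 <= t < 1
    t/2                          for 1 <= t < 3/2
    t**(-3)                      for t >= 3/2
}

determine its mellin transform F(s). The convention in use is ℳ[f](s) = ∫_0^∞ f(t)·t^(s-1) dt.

(270*2**s*s**2 - 702*2**s*s - 324*2**s + 49*3**s*s**2 - 275*3**s*s - 162*s**2 + 378*s + 324)/(108*2**s*s*(s**2 - 2*s - 3))
  -1 < Re(s) < 3

cuts at 1/2, 1, 3/2: linearity sums the 4 kernel integrals
segment 0 to 1/2 holds t; add its integral
between 1/2 and 1 the integrand is (2*t + 1)·t^(s-1)
∫ over [1, 3/2) of t/2·t^(s-1) joins the sum
on [3/2, ∞) integrate f = t**(-3) against the kernel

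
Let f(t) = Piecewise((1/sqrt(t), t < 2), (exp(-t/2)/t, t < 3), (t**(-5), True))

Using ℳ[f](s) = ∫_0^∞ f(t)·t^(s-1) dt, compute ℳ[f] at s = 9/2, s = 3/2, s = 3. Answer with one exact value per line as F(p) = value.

F(9/2) = -78*sqrt(3)*exp(-3/2) - 15*sqrt(2)*sqrt(pi)*erfc(sqrt(6)/2) + 2*sqrt(3)/3 + 4 + 15*sqrt(2)*sqrt(pi)*erfc(1) + 58*sqrt(2)*exp(-1)
F(3/2) = -sqrt(2)*sqrt(pi)*erfc(sqrt(6)/2) + 2*sqrt(3)/567 + sqrt(2)*sqrt(pi)*erfc(1) + 2
F(3) = -10*exp(-3/2) + 1/18 + 8*sqrt(2)/5 + 8*exp(-1)

back out the shared t-power: sqrt(t) on [0, 2); exp(-t/2) on [2, 3); t**(-4) on [3, ∞)
along the cuts 2, 3, ℳ[f](s) splits into 3 integrals
the [0, 2) slice contributes ∫ 1/sqrt(t)·t^(s-1) dt
on [2, 3) integrate f = exp(-t/2)/t against the kernel
segment [3, ∞) carries t**(-5); integrate it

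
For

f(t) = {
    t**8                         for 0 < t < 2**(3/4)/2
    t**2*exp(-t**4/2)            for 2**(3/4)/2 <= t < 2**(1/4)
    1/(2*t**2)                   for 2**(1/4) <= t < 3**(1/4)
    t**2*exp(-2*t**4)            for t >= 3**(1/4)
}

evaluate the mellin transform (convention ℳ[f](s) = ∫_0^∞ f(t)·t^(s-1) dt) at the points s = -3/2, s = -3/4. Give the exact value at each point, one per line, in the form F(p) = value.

F(-3/2) = -2**(1/8)*uppergamma(1/8, 1)/4 - 3**(1/8)/21 + 2**(7/8)*uppergamma(1/8, 6)/8 + 2**(3/8)/26 + 2**(1/8)/14 + 2**(1/8)*uppergamma(1/8, 1/4)/4
F(-3/4) = -2*3**(5/16)/33 - 2**(5/16)*uppergamma(5/16, 1)/4 + 2**(11/16)*uppergamma(5/16, 6)/8 + 2**(3/16)/29 + 2**(5/16)/11 + 2**(5/16)*uppergamma(5/16, 1/4)/4

invert the power substitution to get t**4 on [0, sqrt(2)/2); t*exp(-t**2/2) on [sqrt(2)/2, sqrt(2)); 1/(2*t) on [sqrt(2), sqrt(3)); …
invert the shared t-power to get t**3 on [0, sqrt(2)/2); exp(-t**2/2) on [sqrt(2)/2, sqrt(2)); 1/(2*t**2) on [sqrt(2), sqrt(3)); …
invert the power substitution to get t**(3/2) on [0, 1/2); exp(-t/2) on [1/2, 2); 1/(2*t) on [2, 3); …
breakpoints 2**(3/4)/2, 2**(1/4), 3**(1/4): one integral from each of the 4 segments
over [0, 2**(3/4)/2), the kernel integral of t**8 enters the sum
the [2**(3/4)/2, 2**(1/4)) slice contributes ∫ t**2*exp(-t**4/2)·t^(s-1) dt
the [2**(1/4), 3**(1/4)) slice contributes ∫ 1/(2*t**2)·t^(s-1) dt
over [3**(1/4), ∞), the kernel integral of t**2*exp(-2*t**4) enters the sum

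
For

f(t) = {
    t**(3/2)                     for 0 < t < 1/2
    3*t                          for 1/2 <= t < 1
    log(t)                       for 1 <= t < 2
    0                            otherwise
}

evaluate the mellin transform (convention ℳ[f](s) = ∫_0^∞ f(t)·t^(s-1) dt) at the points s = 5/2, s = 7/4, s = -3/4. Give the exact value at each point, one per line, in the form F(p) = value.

f breaks at 1/2, 1 into 3 integrals to sum
∫ over [0, 1/2) of t**(3/2)·t^(s-1) joins the sum
for t in [1/2, 1): the term is ∫ 3*t·t^(s-1)
[1, 2) adds the kernel integral of log(t)

F(5/2) = sqrt(2)*(-15536 + 11567*sqrt(2) + 35840*log(2))/22400
F(7/4) = -1615*2**(3/4)/2548 - 3*2**(1/4)/22 + 8*2**(3/4)*log(2)/7 + 764/539
F(-3/4) = -6*2**(3/4) - 2*2**(1/4)*log(2)/3 - 2*2**(1/4)/9 + 124/9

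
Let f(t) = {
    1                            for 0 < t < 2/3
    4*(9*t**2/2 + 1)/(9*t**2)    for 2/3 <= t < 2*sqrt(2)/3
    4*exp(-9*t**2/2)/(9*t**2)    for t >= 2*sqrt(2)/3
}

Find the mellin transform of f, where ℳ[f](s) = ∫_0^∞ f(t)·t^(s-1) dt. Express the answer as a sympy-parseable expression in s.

peel off the common scale on t: 1 on [0, 1); (2*t**2 + 1)/t**2 on [1, sqrt(2)); exp(-2*t**2)/t**2 on [sqrt(2), ∞)
undo the power substitution: 1 on [0, 1); (2*t + 1)/t on [1, 2); exp(-2*t)/t on [2, ∞)
remove the shared t-power first: t on [0, 1); 2*t + 1 on [1, 2); exp(-2*t) on [2, ∞)
f breaks at 2/3, 2*sqrt(2)/3 into 3 integrals to sum
∫ 1·t^(s-1) over [0, 2/3)
on [2/3, 2*sqrt(2)/3): add ∫ 4*(9*t**2/2 + 1)/(9*t**2)·t^(s-1) dt
on [2*sqrt(2)/3, ∞) integrate f = 4*exp(-9*t**2/2)/(9*t**2) against the kernel

(5*2**(3*s/2)*(s - 2) + 2**(s/2 + 1)*s*(s - 2)*uppergamma(s/2 - 1, 4) + 2**(s + 2)*(2 - s) - 2**(s + 2) + 2**(3*s/2 + 1))/(2*3**s*s*(s - 2))
  Re(s) > 0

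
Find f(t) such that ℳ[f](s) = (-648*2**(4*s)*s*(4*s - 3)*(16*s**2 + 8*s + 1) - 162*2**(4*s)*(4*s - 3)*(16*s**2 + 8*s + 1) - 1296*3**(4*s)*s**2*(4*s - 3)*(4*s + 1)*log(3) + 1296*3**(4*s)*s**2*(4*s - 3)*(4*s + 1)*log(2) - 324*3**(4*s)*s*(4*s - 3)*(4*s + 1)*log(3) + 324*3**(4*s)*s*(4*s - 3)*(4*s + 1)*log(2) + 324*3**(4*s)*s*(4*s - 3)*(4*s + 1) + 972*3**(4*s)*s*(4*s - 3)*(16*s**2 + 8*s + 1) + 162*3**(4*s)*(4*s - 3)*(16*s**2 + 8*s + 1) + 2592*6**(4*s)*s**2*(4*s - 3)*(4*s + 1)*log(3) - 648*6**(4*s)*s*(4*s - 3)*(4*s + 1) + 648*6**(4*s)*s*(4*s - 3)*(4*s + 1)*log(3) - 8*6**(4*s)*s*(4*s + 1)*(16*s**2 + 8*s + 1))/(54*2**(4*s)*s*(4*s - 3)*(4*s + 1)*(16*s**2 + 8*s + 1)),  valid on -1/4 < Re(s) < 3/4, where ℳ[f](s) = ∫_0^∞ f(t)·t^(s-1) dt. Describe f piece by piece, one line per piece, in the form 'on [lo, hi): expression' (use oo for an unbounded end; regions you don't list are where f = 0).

peel off the power substitution: sqrt(t) on [0, 1); sqrt(t) + 3 on [1, 9/4); sqrt(t)*log(sqrt(t)) on [9/4, 9); …
the power substitution comes off first: t on [0, 1); t + 3 on [1, 3/2); t*log(t) on [3/2, 3); …
split f at 1, 81/16, 81: ℳ[f](s) collects 4 kernel integrals
between 0 and 1 the integrand is t**(1/4)·t^(s-1)
on [1, 81/16): add ∫ (t**(1/4) + 3)·t^(s-1) dt
∫ over [81/16, 81) of t**(1/4)*log(t**(1/4))·t^(s-1) joins the sum
on [81, ∞): add ∫ t**(-3/4)·t^(s-1) dt

on [0, 1): t**(1/4)
on [1, 81/16): t**(1/4) + 3
on [81/16, 81): t**(1/4)*log(t**(1/4))
on [81, oo): t**(-3/4)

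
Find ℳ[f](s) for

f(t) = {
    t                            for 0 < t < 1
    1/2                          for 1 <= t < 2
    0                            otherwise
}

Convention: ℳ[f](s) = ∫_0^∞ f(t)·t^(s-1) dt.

treat the 2 regions marked off by 1 separately and sum
over [0, 1), the kernel integral of t enters the sum
segment [1, 2) carries 1/2; integrate it

(2**s*(s + 1) + s - 1)/(2*s*(s + 1))
  Re(s) > -1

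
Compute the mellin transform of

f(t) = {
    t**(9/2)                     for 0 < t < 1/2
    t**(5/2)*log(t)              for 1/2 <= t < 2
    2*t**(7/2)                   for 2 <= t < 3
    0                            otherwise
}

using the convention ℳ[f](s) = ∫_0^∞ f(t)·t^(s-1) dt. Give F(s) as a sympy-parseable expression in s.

remove the shared t-power first: t**(5/2) on [0, 1/2); sqrt(t)*log(t) on [1/2, 2); 2*t**(3/2) on [2, 3)
peel off the shared t-power: t**2 on [0, 1/2); log(t) on [1/2, 2); 2*t on [2, 3)
integrate the 3 segments split at 1/2, 2, then add the results
segment [0, 1/2) carries t**(9/2); integrate it
segment [1/2, 2) carries t**(5/2)*log(t); integrate it
over [2, 3), the kernel integral of 2*t**(7/2) enters the sum

2**(-s - 5/2)*(-16*2**(2*s + 5)*(s + 5/2)**2*(s + 9/2) + 4*2**(2*s + 5)*(s + 5/2)*(s + 7/2)*(s + 9/2)*log(2) - 4*2**(2*s + 5)*(s + 7/2)*(s + 9/2) + 24*6**(s + 5/2)*(s + 5/2)**2*(s + 9/2) + (s + 5/2)**2*(s + 7/2) + 4*(s + 5/2)*(s + 7/2)*(s + 9/2)*log(2) + (s + 9/2)*(4*s + 14))/(4*(s + 5/2)**2*(s + 7/2)*(s + 9/2))
  Re(s) > -9/2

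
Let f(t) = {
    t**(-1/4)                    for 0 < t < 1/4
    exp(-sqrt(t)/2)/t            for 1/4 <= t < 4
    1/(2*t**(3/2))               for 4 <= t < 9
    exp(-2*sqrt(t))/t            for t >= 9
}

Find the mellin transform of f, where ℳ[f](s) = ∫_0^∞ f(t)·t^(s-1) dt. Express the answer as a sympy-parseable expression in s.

remove the power substitution first: 1/sqrt(t) on [0, 1/2); exp(-t/2)/t**2 on [1/2, 2); 1/(2*t**3) on [2, 3); …
strip the shared t-power: sqrt(t) on [0, 1/2); exp(-t/2)/t on [1/2, 2); 1/(2*t**2) on [2, 3); …
back out the shared t-power: t**(3/2) on [0, 1/2); exp(-t/2) on [1/2, 2); 1/(2*t) on [2, 3); …
cuts at 1/4, 4, 9: linearity sums the 4 kernel integrals
[0, 1/4) adds the kernel integral of t**(-1/4)
between 1/4 and 4 the integrand is exp(-sqrt(t)/2)/t·t^(s-1)
[4, 9) adds the kernel integral of 1/(2*t**(3/2))
over [9, ∞), the kernel integral of exp(-2*sqrt(t))/t enters the sum

(4*1296**s*(4*s - 1)/9 + 3*576**s*(1 - 4*s)/2 + 6*576**s*(2*s - 3)*(4*s - 1)*uppergamma(2*s - 2, 1/4) - 6*576**s*(2*s - 3)*(4*s - 1)*uppergamma(2*s - 2, 1) + 96*6**(2*s)*(2*s - 3)*(4*s - 1)*uppergamma(2*s - 2, 6) + 48*sqrt(2)*6**(2*s)*(2*s - 3))/(12*12**(2*s)*(2*s - 3)*(4*s - 1))
  Re(s) > 1/4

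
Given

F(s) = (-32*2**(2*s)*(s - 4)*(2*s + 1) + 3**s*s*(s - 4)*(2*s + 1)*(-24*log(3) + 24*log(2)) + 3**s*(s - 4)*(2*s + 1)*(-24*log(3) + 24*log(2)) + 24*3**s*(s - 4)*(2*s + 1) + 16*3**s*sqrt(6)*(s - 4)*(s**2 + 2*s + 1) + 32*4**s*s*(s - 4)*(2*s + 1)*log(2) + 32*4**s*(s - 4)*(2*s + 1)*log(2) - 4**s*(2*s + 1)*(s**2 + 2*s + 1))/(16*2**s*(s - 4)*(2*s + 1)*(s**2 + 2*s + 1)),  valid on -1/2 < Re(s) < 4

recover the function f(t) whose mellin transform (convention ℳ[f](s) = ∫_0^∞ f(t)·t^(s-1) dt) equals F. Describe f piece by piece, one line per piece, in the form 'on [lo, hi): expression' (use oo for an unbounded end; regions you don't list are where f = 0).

on [0, 3/2): sqrt(t)
on [3/2, 2): t*log(t)
on [2, oo): t**(-4)

breakpoints 3/2, 2: one integral from each of the 3 segments
piece [0, 3/2): integrate sqrt(t) against the kernel
segment 3/2 to 2 holds t*log(t); add its integral
segment [2, ∞) carries t**(-4); integrate it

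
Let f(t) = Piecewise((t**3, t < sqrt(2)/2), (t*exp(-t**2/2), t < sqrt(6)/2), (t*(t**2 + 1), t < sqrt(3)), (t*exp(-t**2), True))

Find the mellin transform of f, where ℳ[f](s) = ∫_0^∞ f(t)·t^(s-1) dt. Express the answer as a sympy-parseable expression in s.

2**(1/2 - s/2)*(2*2**s*(s + 1)*(s + 3)*uppergamma(s/2 + 1/2, 1/4) - 2*2**s*(s + 1)*(s + 3)*uppergamma(s/2 + 1/2, 3/4) + 2**(s/2 + 1/2)*(s + 1)*(s + 3)*uppergamma(s/2 + 1/2, 3) - 5*3**(s/2 + 1/2)*(s + 1) - 4*3**(s/2 + 1/2) + 8*6**(s/2 + 1/2)*(s + 1) + 4*6**(s/2 + 1/2) + s + 1)/(4*(s + 1)*(s + 3))
  Re(s) > -3

the power substitution comes off first: t**(3/2) on [0, 1/2); sqrt(t)*exp(-t/2) on [1/2, 3/2); sqrt(t)*(t + 1) on [3/2, 3); …
back out the shared t-power: t on [0, 1/2); exp(-t/2) on [1/2, 3/2); t + 1 on [3/2, 3); …
linearity at sqrt(2)/2, sqrt(6)/2, sqrt(3) turns ℳ[f](s) into 4 summed integrals
between 0 and sqrt(2)/2 the integrand is t**3·t^(s-1)
over [sqrt(2)/2, sqrt(6)/2), the kernel integral of t*exp(-t**2/2) enters the sum
segment sqrt(6)/2 to sqrt(3) holds t*(t**2 + 1); add its integral
for t in [sqrt(3), ∞): the term is ∫ t*exp(-t**2)·t^(s-1)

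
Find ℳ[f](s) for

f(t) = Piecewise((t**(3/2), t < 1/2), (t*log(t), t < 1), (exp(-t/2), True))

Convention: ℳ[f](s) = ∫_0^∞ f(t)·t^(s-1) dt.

integrate the 3 segments split at 1/2, 1, then add the results
segment 0 to 1/2 holds t**(3/2); add its integral
over [1/2, 1), the kernel integral of t*log(t) enters the sum
[1, ∞) adds the kernel integral of exp(-t/2)

(2*2**(2*s)*(2*s + 3)*(s**2 + 2*s + 1)*uppergamma(s, 1/2) - 2*2**s*(2*s + 3) + s*(2*s + 3)*log(2) + 2*s + (2*s + 3)*log(2) + sqrt(2)*(s**2 + 2*s + 1) + 3)/(2*2**s*(2*s + 3)*(s**2 + 2*s + 1))
  Re(s) > -3/2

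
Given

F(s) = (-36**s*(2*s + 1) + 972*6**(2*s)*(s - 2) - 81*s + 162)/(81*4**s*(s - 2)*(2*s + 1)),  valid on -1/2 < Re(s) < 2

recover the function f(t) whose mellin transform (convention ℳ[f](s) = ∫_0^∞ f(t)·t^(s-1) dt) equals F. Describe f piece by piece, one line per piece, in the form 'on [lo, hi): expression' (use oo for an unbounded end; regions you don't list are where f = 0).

on [0, 1/4): sqrt(t)
on [1/4, 9): 2*sqrt(t)
on [9, oo): t**(-2)

back out the power substitution: t on [0, 1/2); 2*t on [1/2, 3); t**(-4) on [3, ∞)
decompose at 1/4, 9; ℳ[f](s) sums the 3 pieces' integrals
on [0, 1/4) integrate f = sqrt(t) against the kernel
∫ 2*sqrt(t)·t^(s-1) over [1/4, 9)
segment [9, ∞) carries t**(-2); integrate it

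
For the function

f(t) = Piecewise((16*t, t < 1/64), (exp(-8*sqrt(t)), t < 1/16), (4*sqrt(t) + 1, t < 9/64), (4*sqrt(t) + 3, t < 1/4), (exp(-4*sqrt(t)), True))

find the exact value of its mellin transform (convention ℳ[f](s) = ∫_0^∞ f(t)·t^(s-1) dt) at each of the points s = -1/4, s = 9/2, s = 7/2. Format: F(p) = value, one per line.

reversing the power substitution: 16*t**2 on [0, 1/8); exp(-8*t) on [1/8, 1/4); 4*t + 1 on [1/4, 3/8); …
remove the common scale on t first: 4*t**2 on [0, 1/4); exp(-4*t) on [1/4, 1/2); 2*t + 1 on [1/2, 3/4); …
strip the common scale on t: t**2 on [0, 1/2); exp(-2*t) on [1/2, 1); t + 1 on [1, 3/2); …
summing 5 kernel integrals split by 1/64, 1/16, 9/64, 1/4 yields ℳ[f](s)
on [0, 1/64) integrate f = 16*t against the kernel
for t in [1/64, 1/16): the term is ∫ exp(-8*sqrt(t))·t^(s-1)
over [1/16, 9/64), the kernel integral of (4*sqrt(t) + 1) enters the sum
segment 9/64 to 1/4 holds (4*sqrt(t) + 3); add its integral
the [1/4, ∞) slice contributes ∫ exp(-4*sqrt(t))·t^(s-1) dt

F(-1/4) = 2*sqrt(2)*(3*sqrt(2)*(-2 - 2*sqrt(pi)*exp(2)*erfc(sqrt(2)) + sqrt(2)) + 12*E + (-5 - 12*sqrt(pi)*erfc(1) + 12*sqrt(pi)*erfc(sqrt(2)) + 8*sqrt(3))*exp(2))*exp(-2)/3
F(9/2) = (217009980*E + 267949573*exp(2) + 301364743680)*exp(-2)/132875550720
F(7/2) = (493164*E + 2635567*exp(2) + 169493184)*exp(-2)/264241152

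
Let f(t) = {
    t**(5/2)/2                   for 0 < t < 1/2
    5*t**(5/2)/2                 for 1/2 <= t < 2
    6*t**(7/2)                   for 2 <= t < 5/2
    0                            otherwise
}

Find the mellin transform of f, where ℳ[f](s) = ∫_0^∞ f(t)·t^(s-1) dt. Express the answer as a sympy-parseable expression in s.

(-4*2**(-s - 5/2)*(2*s + 7) + 5*2**(s + 5/2)*(2*s + 7) - 12*2**(s + 7/2)*(2*s + 5) + 12*(5/2)**(s + 7/2)*(2*s + 5))/((2*s + 5)*(2*s + 7))
  Re(s) > -5/2

breakpoints 1/2, 2: one integral from each of the 3 segments
the [0, 1/2) slice contributes ∫ t**(5/2)/2·t^(s-1) dt
on [1/2, 2) integrate f = 5*t**(5/2)/2 against the kernel
piece [2, 5/2): integrate 6*t**(7/2) against the kernel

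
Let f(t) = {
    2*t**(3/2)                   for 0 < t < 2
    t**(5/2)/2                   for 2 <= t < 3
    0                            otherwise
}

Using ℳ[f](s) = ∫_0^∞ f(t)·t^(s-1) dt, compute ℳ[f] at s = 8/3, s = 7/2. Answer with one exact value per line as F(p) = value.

linearity at 2 turns ℳ[f](s) into 2 summed integrals
[0, 2) adds the kernel integral of 2*t**(3/2)
segment [2, 3) carries t**(5/2)/2; integrate it

F(8/3) = 3552*2**(1/6)/775 + 729*3**(1/6)/31
F(7/2) = 4093/60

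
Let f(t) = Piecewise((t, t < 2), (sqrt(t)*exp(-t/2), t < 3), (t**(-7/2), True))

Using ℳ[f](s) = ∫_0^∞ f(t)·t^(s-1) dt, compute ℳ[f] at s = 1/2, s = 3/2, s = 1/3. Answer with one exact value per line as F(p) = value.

F(1/2) = -2*exp(-3/2) + 1/81 + 2*exp(-1) + 4*sqrt(2)/3
F(3/2) = -10*exp(-3/2) + 1/18 + 8*sqrt(2)/5 + 8*exp(-1)
F(1/3) = -2**(5/6)*uppergamma(5/6, 3/2) + 2*3**(5/6)/513 + 2**(5/6)*uppergamma(5/6, 1) + 3*2**(1/3)/2

peel off the shared t-power: sqrt(t) on [0, 2); exp(-t/2) on [2, 3); t**(-4) on [3, ∞)
cuts at 2, 3: linearity sums the 3 kernel integrals
between 0 and 2 the integrand is t·t^(s-1)
[2, 3) adds the kernel integral of sqrt(t)*exp(-t/2)
segment [3, ∞) carries t**(-7/2); integrate it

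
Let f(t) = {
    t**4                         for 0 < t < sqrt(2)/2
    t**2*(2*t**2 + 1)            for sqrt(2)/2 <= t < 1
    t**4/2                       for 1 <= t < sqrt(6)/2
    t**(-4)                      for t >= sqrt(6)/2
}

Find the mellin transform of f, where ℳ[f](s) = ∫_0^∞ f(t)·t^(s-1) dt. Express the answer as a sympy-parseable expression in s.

invert the shared t-power to get t**2 on [0, sqrt(2)/2); 2*t**2 + 1 on [sqrt(2)/2, 1); t**2/2 on [1, sqrt(6)/2); …
reversing the power substitution: t on [0, 1/2); 2*t + 1 on [1/2, 1); t/2 on [1, 3/2); …
integrate the 4 segments split at sqrt(2)/2, 1, sqrt(6)/2, then add the results
piece [0, sqrt(2)/2): integrate t**4 against the kernel
[sqrt(2)/2, 1) adds the kernel integral of t**2*(2*t**2 + 1)
∫ t**4/2·t^(s-1) over [1, sqrt(6)/2)
on [sqrt(6)/2, ∞) integrate f = t**(-4) against the kernel

(180*2**(s/2)*(s - 4)*(s + 2) + 144*2**(s/2)*(s - 4) + 81*3**(s/2)*(s - 4)*(s + 2) - 32*3**(s/2)*(s + 2)*(s + 4) - 72*s - 54*(s - 4)*(s + 2) + 288)/(72*2**(s/2)*(s - 4)*(s + 2)*(s + 4))
  -4 < Re(s) < 4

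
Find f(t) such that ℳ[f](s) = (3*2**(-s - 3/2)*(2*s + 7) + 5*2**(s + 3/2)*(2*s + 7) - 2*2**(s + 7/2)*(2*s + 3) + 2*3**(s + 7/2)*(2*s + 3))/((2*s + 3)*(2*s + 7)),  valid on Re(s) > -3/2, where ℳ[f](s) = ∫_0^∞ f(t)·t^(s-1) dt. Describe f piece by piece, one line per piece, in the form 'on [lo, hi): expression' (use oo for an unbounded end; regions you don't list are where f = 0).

the 3 pieces separated at 1/2, 2 each add one integral
segment 0 to 1/2 holds 4*t**(3/2); add its integral
for t in [1/2, 2): the term is ∫ 5*t**(3/2)/2·t^(s-1)
[2, 3) adds the kernel integral of t**(7/2)

on [0, 1/2): 4*t**(3/2)
on [1/2, 2): 5*t**(3/2)/2
on [2, 3): t**(7/2)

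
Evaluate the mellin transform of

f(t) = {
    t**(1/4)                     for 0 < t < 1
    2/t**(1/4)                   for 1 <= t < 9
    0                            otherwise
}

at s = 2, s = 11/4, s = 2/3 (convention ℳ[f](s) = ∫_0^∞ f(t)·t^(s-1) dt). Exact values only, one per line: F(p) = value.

undo the power substitution: sqrt(t) on [0, 1); 2/sqrt(t) on [1, 3)
remove the shared t-power first: t**(3/2) on [0, 1); 2*sqrt(t) on [1, 3)
integrate the 2 segments split at 1, then add the results
for t in [0, 1): the term is ∫ t**(1/4)·t^(s-1)
piece [1, 9): integrate 2/t**(1/4) against the kernel

F(2) = -44/63 + 216*sqrt(3)/7
F(11/4) = 2909/15
F(2/3) = -204/55 + 24*3**(5/6)/5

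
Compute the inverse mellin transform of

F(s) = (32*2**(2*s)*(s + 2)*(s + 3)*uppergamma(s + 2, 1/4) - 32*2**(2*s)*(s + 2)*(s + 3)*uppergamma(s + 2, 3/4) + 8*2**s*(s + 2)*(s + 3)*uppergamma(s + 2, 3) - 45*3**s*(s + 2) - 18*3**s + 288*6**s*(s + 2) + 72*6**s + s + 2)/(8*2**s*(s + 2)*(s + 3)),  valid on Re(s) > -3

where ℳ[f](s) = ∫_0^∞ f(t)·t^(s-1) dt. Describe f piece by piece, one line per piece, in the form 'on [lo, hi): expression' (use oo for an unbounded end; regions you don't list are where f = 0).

on [0, 1/2): t**3
on [1/2, 3/2): t**2*exp(-t/2)
on [3/2, 3): t**2*(t + 1)
on [3, oo): t**2*exp(-t)

undo the shared t-power: t on [0, 1/2); exp(-t/2) on [1/2, 3/2); t + 1 on [3/2, 3); …
split f at 1/2, 3/2, 3: ℳ[f](s) collects 4 kernel integrals
between 0 and 1/2 the integrand is t**3·t^(s-1)
the [1/2, 3/2) slice contributes ∫ t**2*exp(-t/2)·t^(s-1) dt
∫ t**2*(t + 1)·t^(s-1) over [3/2, 3)
segment 3 to ∞ holds t**2*exp(-t); add its integral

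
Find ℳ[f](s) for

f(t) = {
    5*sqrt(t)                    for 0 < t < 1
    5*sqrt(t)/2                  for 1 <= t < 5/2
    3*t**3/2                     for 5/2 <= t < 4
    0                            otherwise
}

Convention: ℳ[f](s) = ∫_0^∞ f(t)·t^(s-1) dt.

(3*4**(s + 3)*(2*s + 1) + 10*(5/2)**(s + 1/2)*(s + 3) - 3*(5/2)**(s + 3)*(2*s + 1) + 10*s + 30)/(2*(s + 3)*(2*s + 1))
  Re(s) > -1/2

along the cuts 1, 5/2, ℳ[f](s) splits into 3 integrals
over [0, 1), the kernel integral of 5*sqrt(t) enters the sum
on [1, 5/2) integrate f = 5*sqrt(t)/2 against the kernel
the [5/2, 4) slice contributes ∫ 3*t**3/2·t^(s-1) dt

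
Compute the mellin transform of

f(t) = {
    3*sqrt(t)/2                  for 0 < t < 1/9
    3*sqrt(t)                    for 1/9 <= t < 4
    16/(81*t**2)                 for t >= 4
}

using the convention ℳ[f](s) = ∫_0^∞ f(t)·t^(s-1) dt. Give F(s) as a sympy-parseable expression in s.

(-36**s*(2*s + 1) + 972*6**(2*s)*(s - 2) - 81*s + 162)/(81*3**(2*s)*(s - 2)*(2*s + 1))
  -1/2 < Re(s) < 2

remove the power substitution first: 3*t/2 on [0, 1/3); 3*t on [1/3, 2); 16/(81*t**4) on [2, ∞)
reversing the common scale on t: t on [0, 1/2); 2*t on [1/2, 3); t**(-4) on [3, ∞)
cuts at 1/9, 4: linearity sums the 3 kernel integrals
∫ over [0, 1/9) of 3*sqrt(t)/2·t^(s-1) joins the sum
over [1/9, 4), the kernel integral of 3*sqrt(t) enters the sum
[4, ∞) adds the kernel integral of 16/(81*t**2)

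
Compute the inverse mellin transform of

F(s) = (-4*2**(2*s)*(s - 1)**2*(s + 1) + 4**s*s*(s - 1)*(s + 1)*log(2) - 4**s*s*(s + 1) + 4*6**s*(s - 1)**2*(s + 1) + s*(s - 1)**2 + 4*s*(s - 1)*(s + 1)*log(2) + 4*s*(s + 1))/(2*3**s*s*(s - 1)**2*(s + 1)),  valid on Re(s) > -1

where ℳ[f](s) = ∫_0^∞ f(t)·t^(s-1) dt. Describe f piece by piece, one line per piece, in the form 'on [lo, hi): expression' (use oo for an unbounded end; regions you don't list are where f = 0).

undo the common scale on t: t on [0, 1/2); log(t)/t on [1/2, 2); 2 on [2, 3)
back out the shared t-power: t**2 on [0, 1/2); log(t) on [1/2, 2); 2*t on [2, 3)
the 3 pieces separated at 1/3, 4/3 each add one integral
on [0, 1/3): add ∫ 3*t/2·t^(s-1) dt
[1/3, 4/3) adds the kernel integral of 2*log(3*t/2)/(3*t)
∫ 2·t^(s-1) over [4/3, 2)

on [0, 1/3): 3*t/2
on [1/3, 4/3): 2*log(3*t/2)/(3*t)
on [4/3, 2): 2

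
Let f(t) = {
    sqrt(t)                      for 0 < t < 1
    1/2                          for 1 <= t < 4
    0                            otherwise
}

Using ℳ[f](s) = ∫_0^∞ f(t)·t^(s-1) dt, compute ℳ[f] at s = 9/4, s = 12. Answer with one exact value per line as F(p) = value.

F(9/4) = 14/99 + 32*sqrt(2)/9
F(12) = 139810141/200

reversing the power substitution: t on [0, 1); 1/2 on [1, 2)
breakpoints 1: one integral from each of the 2 segments
the [0, 1) slice contributes ∫ sqrt(t)·t^(s-1) dt
the [1, 4) slice contributes ∫ 1/2·t^(s-1) dt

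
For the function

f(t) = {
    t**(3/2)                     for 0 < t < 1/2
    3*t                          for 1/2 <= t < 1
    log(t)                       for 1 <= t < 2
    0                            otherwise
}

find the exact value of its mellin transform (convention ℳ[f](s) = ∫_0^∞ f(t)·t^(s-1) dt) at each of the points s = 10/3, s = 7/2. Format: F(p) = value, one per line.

integrate the 3 segments split at 1/2, 1, then add the results
segment [0, 1/2) carries t**(3/2); integrate it
segment 1/2 to 1 holds 3*t; add its integral
for t in [1, 2): the term is ∫ log(t)·t^(s-1)

F(10/3) = -18*2**(1/3)/25 - 9*2**(2/3)/416 + 3*2**(1/6)/464 + 1017/1300 + 12*2**(1/3)*log(2)/5
F(7/2) = sqrt(2)*(-31700 + 17747*sqrt(2) + 107520*log(2))/47040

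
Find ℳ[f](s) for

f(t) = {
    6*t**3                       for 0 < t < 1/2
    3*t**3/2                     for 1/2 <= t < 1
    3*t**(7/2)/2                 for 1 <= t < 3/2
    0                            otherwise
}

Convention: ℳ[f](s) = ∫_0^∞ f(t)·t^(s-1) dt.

along the cuts 1/2, 1, ℳ[f](s) splits into 3 integrals
between 0 and 1/2 the integrand is 6*t**3·t^(s-1)
[1/2, 1) adds the kernel integral of 3*t**3/2
on [1, 3/2) integrate f = 3*t**(7/2)/2 against the kernel

3*(3*2**(-s - 3)*(2*s + 7) + 2*(3/2)**(s + 7/2)*(s + 3) + 1)/(2*(s + 3)*(2*s + 7))
  Re(s) > -3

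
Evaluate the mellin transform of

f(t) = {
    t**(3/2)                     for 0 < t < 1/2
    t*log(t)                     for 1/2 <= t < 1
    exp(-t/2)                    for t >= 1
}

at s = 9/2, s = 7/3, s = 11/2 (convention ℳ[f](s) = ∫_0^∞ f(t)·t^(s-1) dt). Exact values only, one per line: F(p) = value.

F(9/2) = -1415/46464 + sqrt(2)/1936 + sqrt(2)*log(2)/352 + 105*sqrt(2)*sqrt(pi)*erfc(sqrt(2)/2) + 296*exp(-1/2)
F(7/3) = 2**(2/3)*(-1656*2**(1/3) + 207 + 300*sqrt(2) + 690*log(2) + 73600*2**(2/3)*uppergamma(7/3, 1/2))/36800
F(11/2) = -3415/151424 + sqrt(2)/5408 + sqrt(2)*log(2)/832 + 945*sqrt(2)*sqrt(pi)*erfc(sqrt(2)/2) + 2666*exp(-1/2)

integrate the 3 segments split at 1/2, 1, then add the results
for t in [0, 1/2): the term is ∫ t**(3/2)·t^(s-1)
over [1/2, 1), the kernel integral of t*log(t) enters the sum
piece [1, ∞): integrate exp(-t/2) against the kernel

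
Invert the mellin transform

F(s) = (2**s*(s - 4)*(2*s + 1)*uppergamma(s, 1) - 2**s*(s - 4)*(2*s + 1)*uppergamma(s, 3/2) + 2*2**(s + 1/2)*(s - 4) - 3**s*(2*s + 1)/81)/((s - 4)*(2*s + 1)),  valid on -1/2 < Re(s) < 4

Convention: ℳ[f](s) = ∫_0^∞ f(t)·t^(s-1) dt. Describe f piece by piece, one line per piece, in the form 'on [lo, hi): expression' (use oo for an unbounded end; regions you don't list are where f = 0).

on [0, 2): sqrt(t)
on [2, 3): exp(-t/2)
on [3, oo): t**(-4)

the 3 pieces separated at 2, 3 each add one integral
∫ over [0, 2) of sqrt(t)·t^(s-1) joins the sum
on [2, 3): add ∫ exp(-t/2)·t^(s-1) dt
on [3, ∞): add ∫ t**(-4)·t^(s-1) dt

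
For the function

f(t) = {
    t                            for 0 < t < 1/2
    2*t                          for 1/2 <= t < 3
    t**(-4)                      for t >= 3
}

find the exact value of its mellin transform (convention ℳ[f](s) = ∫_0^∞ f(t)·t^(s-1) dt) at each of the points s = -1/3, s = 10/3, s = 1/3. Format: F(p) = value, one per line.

cuts at 1/2, 3: linearity sums the 3 kernel integrals
on [0, 1/2): add ∫ t·t^(s-1) dt
segment [1/2, 3) carries 2*t; integrate it
over [3, ∞), the kernel integral of t**(-4) enters the sum

F(-1/3) = 2**(1/3)*(-3159 + 6320*6**(2/3))/4212
F(10/3) = 2**(2/3)*(-3 + 7880*6**(1/3))/416
F(1/3) = 2**(2/3)*(-891 + 10700*6**(1/3))/4752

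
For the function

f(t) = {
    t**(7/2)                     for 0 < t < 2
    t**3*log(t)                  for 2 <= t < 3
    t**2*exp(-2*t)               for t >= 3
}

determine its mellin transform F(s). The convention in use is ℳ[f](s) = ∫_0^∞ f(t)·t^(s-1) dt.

6**(-s - 2)*(-2*12**(s + 2)*(s + 2)*(2*s + 7)*log(2) - 2*12**(s + 2)*(2*s + 7)*log(2) + 2*12**(s + 2)*(2*s + 7) + 4*12**(s + 2)*sqrt(2)*(2*s + (s + 2)**2 + 5) + 3*18**(s + 2)*(s + 2)*(2*s + 7)*log(3) - 3*18**(s + 2)*(2*s + 7) + 3*18**(s + 2)*(2*s + 7)*log(3) + 3**(s + 2)*(2*s + 7)*(2*s + (s + 2)**2 + 5)*uppergamma(s + 2, 6))/((2*s + 7)*(2*s + (s + 2)**2 + 5))
  Re(s) > -7/2

back out the shared t-power: t**(3/2) on [0, 2); t*log(t) on [2, 3); exp(-2*t) on [3, ∞)
integrate the 3 segments split at 2, 3, then add the results
∫ t**(7/2)·t^(s-1) over [0, 2)
for t in [2, 3): the term is ∫ t**3*log(t)·t^(s-1)
for t in [3, ∞): the term is ∫ t**2*exp(-2*t)·t^(s-1)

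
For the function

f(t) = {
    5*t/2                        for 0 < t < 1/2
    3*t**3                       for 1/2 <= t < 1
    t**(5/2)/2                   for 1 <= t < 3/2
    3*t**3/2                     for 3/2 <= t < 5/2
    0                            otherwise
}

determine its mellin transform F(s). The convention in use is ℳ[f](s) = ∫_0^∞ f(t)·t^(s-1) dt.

(18*2**(1/2 - s)*3**(s + 1/2)*(s + 1)*(s + 3) + 375*(5/2)**s*(s + 1)*(2*s + 5) - 16*(s + 1)*(s + 3) + 48*(s + 1)*(2*s + 5) - 81*3**s*(s + 1)*(2*s + 5)/2**s - 6*(s + 1)*(2*s + 5)/2**s + 20*(s + 3)*(2*s + 5)/2**s)/(16*(s + 1)*(s + 3)*(2*s + 5))
  Re(s) > -1

f breaks at 1/2, 1, 3/2 into 4 integrals to sum
on [0, 1/2): add ∫ 5*t/2·t^(s-1) dt
∫ 3*t**3·t^(s-1) over [1/2, 1)
∫ t**(5/2)/2·t^(s-1) over [1, 3/2)
between 3/2 and 5/2 the integrand is 3*t**3/2·t^(s-1)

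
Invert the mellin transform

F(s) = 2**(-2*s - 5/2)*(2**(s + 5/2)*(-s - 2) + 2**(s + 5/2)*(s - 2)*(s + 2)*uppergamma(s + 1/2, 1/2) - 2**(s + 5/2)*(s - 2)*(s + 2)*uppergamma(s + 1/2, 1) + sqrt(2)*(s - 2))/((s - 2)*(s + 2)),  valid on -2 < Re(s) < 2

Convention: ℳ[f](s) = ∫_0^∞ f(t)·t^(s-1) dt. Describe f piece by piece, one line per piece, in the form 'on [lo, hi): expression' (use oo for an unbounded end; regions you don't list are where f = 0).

on [0, 1/4): 4*t**2
on [1/4, 1/2): sqrt(2)*sqrt(t)*exp(-2*t)
on [1/2, oo): 1/(4*t**2)

the common scale on t comes off first: t**2 on [0, 1/2); sqrt(t)*exp(-t) on [1/2, 1); t**(-2) on [1, ∞)
invert the shared t-power to get t**(3/2) on [0, 1/2); exp(-t) on [1/2, 1); t**(-5/2) on [1, ∞)
linearity at 1/4, 1/2 turns ℳ[f](s) into 3 summed integrals
for t in [0, 1/4): the term is ∫ 4*t**2·t^(s-1)
for t in [1/4, 1/2): the term is ∫ sqrt(2)*sqrt(t)*exp(-2*t)·t^(s-1)
∫ over [1/2, ∞) of 1/(4*t**2)·t^(s-1) joins the sum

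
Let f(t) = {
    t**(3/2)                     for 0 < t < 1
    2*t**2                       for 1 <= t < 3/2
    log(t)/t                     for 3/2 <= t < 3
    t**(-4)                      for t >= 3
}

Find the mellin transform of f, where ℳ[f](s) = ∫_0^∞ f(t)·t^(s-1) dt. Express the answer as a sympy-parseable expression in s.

breakpoints 1, 3/2, 3: one integral from each of the 4 segments
on [0, 1): add ∫ t**(3/2)·t^(s-1) dt
segment [1, 3/2) carries 2*t**2; integrate it
piece [3/2, 3): integrate log(t)/t against the kernel
piece [3, ∞): integrate t**(-4) against the kernel

(324*2**s*(s - 4)*(s + 2)*(s**2 - 2*s + 1) - 324*2**s*(s - 4)*(2*s + 3)*(s**2 - 2*s + 1) - 108*3**s*s*(s - 4)*(s + 2)*(2*s + 3)*log(3) + 108*3**s*s*(s - 4)*(s + 2)*(2*s + 3)*log(2) - 108*3**s*(s - 4)*(s + 2)*(2*s + 3)*log(2) + 108*3**s*(s - 4)*(s + 2)*(2*s + 3) + 108*3**s*(s - 4)*(s + 2)*(2*s + 3)*log(3) + 729*3**s*(s - 4)*(2*s + 3)*(s**2 - 2*s + 1) + 54*6**s*s*(s - 4)*(s + 2)*(2*s + 3)*log(3) - 54*6**s*(s - 4)*(s + 2)*(2*s + 3)*log(3) - 54*6**s*(s - 4)*(s + 2)*(2*s + 3) - 2*6**s*(s + 2)*(2*s + 3)*(s**2 - 2*s + 1))/(162*2**s*(s - 4)*(s + 2)*(2*s + 3)*(s**2 - 2*s + 1))
  -3/2 < Re(s) < 4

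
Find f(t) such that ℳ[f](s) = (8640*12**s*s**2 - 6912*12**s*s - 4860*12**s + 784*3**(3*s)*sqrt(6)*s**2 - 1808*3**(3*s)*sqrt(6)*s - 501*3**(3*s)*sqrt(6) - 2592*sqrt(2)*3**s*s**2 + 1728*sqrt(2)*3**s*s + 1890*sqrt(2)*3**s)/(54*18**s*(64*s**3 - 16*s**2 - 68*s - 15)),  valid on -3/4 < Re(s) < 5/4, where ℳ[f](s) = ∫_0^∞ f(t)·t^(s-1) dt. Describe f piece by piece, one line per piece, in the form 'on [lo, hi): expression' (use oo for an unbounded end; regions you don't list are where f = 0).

peel off the common scale on t: t**(3/4) on [0, 1/4); t**(1/4)*(2*sqrt(t) + 1) on [1/4, 1); t**(3/4)/2 on [1, 9/4); …
the power substitution comes off first: t**(3/2) on [0, 1/2); sqrt(t)*(2*t + 1) on [1/2, 1); t**(3/2)/2 on [1, 3/2); …
undo the shared t-power: t on [0, 1/2); 2*t + 1 on [1/2, 1); t/2 on [1, 3/2); …
breakpoints 1/6, 2/3, 3/2: one integral from each of the 4 segments
piece [0, 1/6): integrate 2**(1/4)*3**(3/4)*t**(3/4)/2 against the kernel
∫ 2**(3/4)*3**(1/4)*t**(1/4)*(sqrt(6)*sqrt(t) + 1)/2·t^(s-1) over [1/6, 2/3)
on [2/3, 3/2) integrate f = 2**(1/4)*3**(3/4)*t**(3/4)/4 against the kernel
piece [3/2, ∞): integrate 2*2**(1/4)*3**(3/4)/(9*t**(5/4)) against the kernel

on [0, 1/6): 2**(1/4)*3**(3/4)*t**(3/4)/2
on [1/6, 2/3): 2**(3/4)*3**(1/4)*t**(1/4)*(sqrt(6)*sqrt(t) + 1)/2
on [2/3, 3/2): 2**(1/4)*3**(3/4)*t**(3/4)/4
on [3/2, oo): 2*2**(1/4)*3**(3/4)/(9*t**(5/4))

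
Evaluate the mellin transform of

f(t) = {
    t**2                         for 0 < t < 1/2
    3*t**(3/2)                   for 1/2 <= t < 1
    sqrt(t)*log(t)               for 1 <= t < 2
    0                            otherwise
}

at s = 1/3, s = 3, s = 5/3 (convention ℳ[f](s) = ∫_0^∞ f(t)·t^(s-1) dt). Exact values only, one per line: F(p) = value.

F(1/3) = -36*2**(5/6)/25 - 9*2**(1/6)/22 + 3*2**(2/3)/56 + 6*2**(5/6)*log(2)/5 + 846/275
F(3) = sqrt(2)*(-31700 + 17747*sqrt(2) + 107520*log(2))/47040
F(5/3) = -144*2**(1/6)/169 - 9*2**(5/6)/152 + 3*2**(1/3)/176 + 3726/3211 + 24*2**(1/6)*log(2)/13

invert the shared t-power to get t**(3/2) on [0, 1/2); 3*t on [1/2, 1); log(t) on [1, 2)
summing 3 kernel integrals split by 1/2, 1 yields ℳ[f](s)
segment 0 to 1/2 holds t**2; add its integral
[1/2, 1) adds the kernel integral of 3*t**(3/2)
between 1 and 2 the integrand is sqrt(t)*log(t)·t^(s-1)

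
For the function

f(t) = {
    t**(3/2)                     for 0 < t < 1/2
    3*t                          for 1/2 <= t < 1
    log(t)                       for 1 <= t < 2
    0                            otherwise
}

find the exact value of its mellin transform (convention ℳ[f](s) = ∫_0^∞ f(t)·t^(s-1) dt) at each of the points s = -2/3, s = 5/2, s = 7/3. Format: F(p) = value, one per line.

split f at 1/2, 1: ℳ[f](s) collects 3 kernel integrals
over [0, 1/2), the kernel integral of t**(3/2) enters the sum
segment [1/2, 1) carries 3*t; integrate it
between 1 and 2 the integrand is log(t)·t^(s-1)

F(-2/3) = -9*2**(2/3)/2 - 9*2**(1/3)/8 - 3*2**(1/3)*log(2)/4 + 3*2**(1/6)/5 + 45/4
F(5/2) = sqrt(2)*(-15536 + 11567*sqrt(2) + 35840*log(2))/22400
F(7/3) = -36*2**(1/3)/49 - 9*2**(2/3)/160 + 3*2**(1/6)/184 + 531/490 + 12*2**(1/3)*log(2)/7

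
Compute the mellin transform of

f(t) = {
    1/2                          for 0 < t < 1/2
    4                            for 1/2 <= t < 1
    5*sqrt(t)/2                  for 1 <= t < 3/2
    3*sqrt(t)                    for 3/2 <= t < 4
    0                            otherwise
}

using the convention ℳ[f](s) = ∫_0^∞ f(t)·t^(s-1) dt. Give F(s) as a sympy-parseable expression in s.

(24*2**(3*s)*s + 6*2**s*s + 8*2**s - 3**s*sqrt(6)*s - 14*s - 7)/(2*2**s*s*(2*s + 1))
  Re(s) > 0

integrate the 4 segments split at 1/2, 1, 3/2, then add the results
∫ over [0, 1/2) of 1/2·t^(s-1) joins the sum
∫ over [1/2, 1) of 4·t^(s-1) joins the sum
piece [1, 3/2): integrate 5*sqrt(t)/2 against the kernel
on [3/2, 4): add ∫ 3*sqrt(t)·t^(s-1) dt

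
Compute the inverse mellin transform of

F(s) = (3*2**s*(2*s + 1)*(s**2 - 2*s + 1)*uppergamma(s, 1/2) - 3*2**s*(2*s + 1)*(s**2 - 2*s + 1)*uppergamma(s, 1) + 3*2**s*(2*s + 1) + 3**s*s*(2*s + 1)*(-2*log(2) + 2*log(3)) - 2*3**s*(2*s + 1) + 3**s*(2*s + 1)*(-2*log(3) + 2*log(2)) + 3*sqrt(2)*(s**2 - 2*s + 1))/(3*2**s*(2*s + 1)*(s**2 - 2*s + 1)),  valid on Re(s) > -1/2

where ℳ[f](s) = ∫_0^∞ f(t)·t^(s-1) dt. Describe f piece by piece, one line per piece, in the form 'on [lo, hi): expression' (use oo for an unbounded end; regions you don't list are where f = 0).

summing 3 kernel integrals split by 1/2, 1 yields ℳ[f](s)
[0, 1/2) adds the kernel integral of sqrt(t)
on [1/2, 1) integrate f = exp(-t) against the kernel
on [1, 3/2) integrate f = log(t)/t against the kernel

on [0, 1/2): sqrt(t)
on [1/2, 1): exp(-t)
on [1, 3/2): log(t)/t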